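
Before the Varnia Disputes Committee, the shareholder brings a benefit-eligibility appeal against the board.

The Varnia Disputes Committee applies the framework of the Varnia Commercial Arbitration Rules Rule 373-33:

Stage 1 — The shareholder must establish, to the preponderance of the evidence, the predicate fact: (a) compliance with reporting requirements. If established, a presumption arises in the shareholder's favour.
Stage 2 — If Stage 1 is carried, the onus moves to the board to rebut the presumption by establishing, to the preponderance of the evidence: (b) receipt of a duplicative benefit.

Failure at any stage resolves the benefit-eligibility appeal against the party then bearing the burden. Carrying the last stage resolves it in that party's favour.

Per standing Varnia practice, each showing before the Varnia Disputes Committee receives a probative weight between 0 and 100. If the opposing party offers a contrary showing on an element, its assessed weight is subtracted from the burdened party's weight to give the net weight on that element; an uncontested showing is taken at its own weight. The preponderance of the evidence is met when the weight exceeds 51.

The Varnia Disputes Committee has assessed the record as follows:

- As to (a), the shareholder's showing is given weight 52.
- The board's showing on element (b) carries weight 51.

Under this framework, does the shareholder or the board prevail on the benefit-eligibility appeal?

Stage 1 (shareholder, the preponderance of the evidence, weight exceeds 51): (a) 52 > 51 — meets.
  Stage 1 carried; the burden shifts to the board.
Stage 2 (board, the preponderance of the evidence, weight exceeds 51): (b) 51 ≤ 51 — fails.
  Not every element is met, so the board fails to carry Stage 2.
The shareholder prevails.

shareholder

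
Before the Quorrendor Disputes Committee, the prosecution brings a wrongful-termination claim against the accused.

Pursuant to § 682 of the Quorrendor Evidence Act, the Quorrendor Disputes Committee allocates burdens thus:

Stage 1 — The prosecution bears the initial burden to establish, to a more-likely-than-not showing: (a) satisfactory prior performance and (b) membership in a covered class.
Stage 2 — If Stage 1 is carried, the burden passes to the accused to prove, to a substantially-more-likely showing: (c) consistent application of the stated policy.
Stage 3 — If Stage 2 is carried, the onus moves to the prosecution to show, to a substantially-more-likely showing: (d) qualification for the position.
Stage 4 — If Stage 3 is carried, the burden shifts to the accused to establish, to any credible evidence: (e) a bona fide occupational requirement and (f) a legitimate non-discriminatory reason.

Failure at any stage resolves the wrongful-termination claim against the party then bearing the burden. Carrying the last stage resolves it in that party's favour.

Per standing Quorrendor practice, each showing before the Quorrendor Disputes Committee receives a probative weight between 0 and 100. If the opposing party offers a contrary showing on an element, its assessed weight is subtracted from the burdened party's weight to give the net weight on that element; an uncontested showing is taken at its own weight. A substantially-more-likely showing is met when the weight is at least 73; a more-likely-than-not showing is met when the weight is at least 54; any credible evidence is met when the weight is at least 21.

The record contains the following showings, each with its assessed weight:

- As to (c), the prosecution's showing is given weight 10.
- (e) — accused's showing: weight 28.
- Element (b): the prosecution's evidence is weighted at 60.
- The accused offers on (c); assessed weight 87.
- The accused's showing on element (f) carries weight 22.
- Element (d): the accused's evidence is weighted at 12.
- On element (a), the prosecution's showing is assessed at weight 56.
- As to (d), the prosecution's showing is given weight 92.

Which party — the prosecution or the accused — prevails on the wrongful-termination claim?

accused

Stage 1 (prosecution, a more-likely-than-not showing, weight is at least 54): (a) 56 ≥ 54 — meets; (b) 60 ≥ 54 — meets.
  All elements met. The burden passes to the accused.
Stage 2 (accused, a substantially-more-likely showing, weight is at least 73): (c) net 87−10=77 ≥ 73 — meets.
  All elements met. The burden passes to the prosecution.
Stage 3 (prosecution, a substantially-more-likely showing, weight is at least 73): (d) net 92−12=80 ≥ 73 — meets.
  The prosecution carries Stage 3; the accused now bears the burden.
Stage 4 (accused, any credible evidence, weight is at least 21): (e) 28 ≥ 21 — meets; (f) 22 ≥ 21 — meets.
  The accused carries the last stage.
Every stage carried; the accused prevails.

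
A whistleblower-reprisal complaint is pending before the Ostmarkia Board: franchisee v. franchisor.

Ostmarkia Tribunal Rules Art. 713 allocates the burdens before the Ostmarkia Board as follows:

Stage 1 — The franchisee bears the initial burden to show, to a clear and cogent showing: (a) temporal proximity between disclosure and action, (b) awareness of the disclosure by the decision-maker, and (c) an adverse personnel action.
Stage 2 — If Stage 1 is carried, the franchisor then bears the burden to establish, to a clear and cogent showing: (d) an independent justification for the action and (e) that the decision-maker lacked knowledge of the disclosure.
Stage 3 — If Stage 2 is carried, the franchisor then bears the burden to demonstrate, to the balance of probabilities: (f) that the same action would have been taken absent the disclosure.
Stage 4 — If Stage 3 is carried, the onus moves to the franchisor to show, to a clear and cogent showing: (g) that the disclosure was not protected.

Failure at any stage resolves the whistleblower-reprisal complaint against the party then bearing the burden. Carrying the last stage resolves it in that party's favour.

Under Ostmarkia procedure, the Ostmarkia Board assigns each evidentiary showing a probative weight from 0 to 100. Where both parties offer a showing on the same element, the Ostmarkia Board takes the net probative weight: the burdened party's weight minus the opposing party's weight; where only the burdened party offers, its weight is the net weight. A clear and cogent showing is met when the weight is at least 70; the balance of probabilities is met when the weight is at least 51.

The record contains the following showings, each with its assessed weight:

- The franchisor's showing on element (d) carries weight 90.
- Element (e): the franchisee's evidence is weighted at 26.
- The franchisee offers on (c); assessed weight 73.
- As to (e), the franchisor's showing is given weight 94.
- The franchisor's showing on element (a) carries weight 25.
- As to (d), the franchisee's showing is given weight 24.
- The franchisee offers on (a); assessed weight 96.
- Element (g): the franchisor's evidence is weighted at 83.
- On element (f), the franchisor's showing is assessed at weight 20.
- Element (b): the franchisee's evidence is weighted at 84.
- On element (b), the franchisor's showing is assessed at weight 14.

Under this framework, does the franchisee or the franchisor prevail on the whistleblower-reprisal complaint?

franchisee

Stage 1 (franchisee, a clear and cogent showing, weight is at least 70): (a) net 96−25=71 ≥ 70 — meets; (b) net 84−14=70 ≥ 70 — meets; (c) 73 ≥ 70 — meets.
  The franchisee carries Stage 1; the franchisor now bears the burden.
Stage 2 (franchisor, a clear and cogent showing, weight is at least 70): (d) net 90−24=66 < 70 — fails; (e) net 94−26=68 < 70 — fails.
  The franchisor does not carry Stage 2.
The franchisee prevails.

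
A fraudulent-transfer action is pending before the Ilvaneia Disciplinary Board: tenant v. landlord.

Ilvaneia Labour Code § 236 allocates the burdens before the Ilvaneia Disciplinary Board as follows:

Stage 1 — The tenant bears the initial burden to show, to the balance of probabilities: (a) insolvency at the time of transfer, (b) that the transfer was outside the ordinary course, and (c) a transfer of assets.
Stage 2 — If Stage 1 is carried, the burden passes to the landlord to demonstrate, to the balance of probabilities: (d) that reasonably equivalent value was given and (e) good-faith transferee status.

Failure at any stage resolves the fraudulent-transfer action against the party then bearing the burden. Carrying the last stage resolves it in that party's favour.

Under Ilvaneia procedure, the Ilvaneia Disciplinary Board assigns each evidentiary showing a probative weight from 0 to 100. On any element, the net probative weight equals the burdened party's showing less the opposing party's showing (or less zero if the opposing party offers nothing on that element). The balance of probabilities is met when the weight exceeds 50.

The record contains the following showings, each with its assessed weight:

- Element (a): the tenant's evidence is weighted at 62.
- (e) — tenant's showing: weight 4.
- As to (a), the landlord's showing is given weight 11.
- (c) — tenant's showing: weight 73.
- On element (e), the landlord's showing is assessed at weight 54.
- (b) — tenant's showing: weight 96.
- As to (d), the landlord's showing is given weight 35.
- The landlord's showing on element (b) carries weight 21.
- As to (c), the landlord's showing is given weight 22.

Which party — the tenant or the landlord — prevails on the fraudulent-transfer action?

At Stage 1 the tenant must meet the balance of probabilities (weight exceeds 50): on (a) the weight is 62 less the opposing 11 gives net 51, which does exceed 50, so (a) meets the standard; on (b) the weight is 96 less the opposing 21 gives net 75, > 50, so (b) meets the standard; on (c) the weight is 73 less the opposing 22 gives net 51, which does exceed 50, so (c) meets the standard.
  Stage 1 carried; the burden shifts to the landlord.
At Stage 2 the landlord must meet the balance of probabilities (weight exceeds 50): on (d) the weight is 35, which does not exceed 50, so (d) does not meet the standard; on (e) the weight is 54 less the opposing 4 gives net 50, which does not exceed 50, so (e) does not meet the standard.
  Not every element is met, so the landlord fails to carry Stage 2.
So the tenant prevails.

tenant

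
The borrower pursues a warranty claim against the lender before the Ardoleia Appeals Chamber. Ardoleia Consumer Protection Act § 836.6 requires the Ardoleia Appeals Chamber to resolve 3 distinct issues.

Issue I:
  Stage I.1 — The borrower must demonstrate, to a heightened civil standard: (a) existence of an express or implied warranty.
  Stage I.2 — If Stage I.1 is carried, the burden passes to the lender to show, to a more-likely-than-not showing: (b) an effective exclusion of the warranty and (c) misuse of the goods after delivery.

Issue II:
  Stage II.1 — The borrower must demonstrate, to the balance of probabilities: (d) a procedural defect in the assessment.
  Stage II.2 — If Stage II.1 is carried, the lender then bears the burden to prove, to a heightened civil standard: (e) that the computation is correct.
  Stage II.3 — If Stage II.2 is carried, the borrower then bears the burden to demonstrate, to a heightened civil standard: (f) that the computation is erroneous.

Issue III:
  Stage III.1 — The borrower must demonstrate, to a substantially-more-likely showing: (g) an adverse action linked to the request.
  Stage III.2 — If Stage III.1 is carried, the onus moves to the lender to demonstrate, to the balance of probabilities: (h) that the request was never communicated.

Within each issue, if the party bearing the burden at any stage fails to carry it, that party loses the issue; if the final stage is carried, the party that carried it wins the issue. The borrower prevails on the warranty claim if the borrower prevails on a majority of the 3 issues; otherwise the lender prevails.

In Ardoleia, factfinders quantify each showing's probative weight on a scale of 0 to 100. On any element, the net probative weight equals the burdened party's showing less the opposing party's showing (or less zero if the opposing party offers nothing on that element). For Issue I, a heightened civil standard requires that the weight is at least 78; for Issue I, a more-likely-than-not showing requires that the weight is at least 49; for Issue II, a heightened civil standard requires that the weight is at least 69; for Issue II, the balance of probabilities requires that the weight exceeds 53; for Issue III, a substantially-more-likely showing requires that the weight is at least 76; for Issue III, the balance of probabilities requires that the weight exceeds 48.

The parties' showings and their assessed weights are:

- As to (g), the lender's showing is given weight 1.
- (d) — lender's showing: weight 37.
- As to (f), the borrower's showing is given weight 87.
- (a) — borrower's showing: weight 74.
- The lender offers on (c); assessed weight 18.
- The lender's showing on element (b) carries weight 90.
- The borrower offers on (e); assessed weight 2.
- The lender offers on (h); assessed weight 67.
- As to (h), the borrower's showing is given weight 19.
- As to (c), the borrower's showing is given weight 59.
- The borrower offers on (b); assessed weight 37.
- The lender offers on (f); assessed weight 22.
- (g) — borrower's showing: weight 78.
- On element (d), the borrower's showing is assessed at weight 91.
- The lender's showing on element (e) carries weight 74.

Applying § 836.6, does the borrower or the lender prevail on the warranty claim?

lender

— Issue I —
Stage I.1 — burden on borrower; standard: a heightened civil standard (weight is at least 78).
    (a): 74 < 78 [not met]
  Stage I.1 not carried; the borrower fails its burden.
So the lender prevails on this issue.
— Issue II —
At Stage II.1 the borrower must meet the balance of probabilities (weight exceeds 53): on (d) the weight is 91 less the opposing 37 gives net 54, > 53, so (d) meets the standard.
  All elements met. The burden passes to the lender.
At Stage II.2 the lender must meet a heightened civil standard (weight is at least 69): on (e) the weight is 74 less the opposing 2 gives net 72, ≥ 69, so (e) meets the standard.
  Stage II.2 is satisfied; the onus moves to the borrower.
At Stage II.3 the borrower must meet a heightened civil standard (weight is at least 69): on (f) the weight is 87 less the opposing 22 gives net 65, < 69, so (f) does not meet the standard.
  Not every element is met, so the borrower fails to carry Stage II.3.
The lender prevails on this issue.
— Issue III —
Stage III.1 — burden on borrower; standard: a substantially-more-likely showing (weight is at least 76).
    (g): 78 − 1 = 77 ≥ 76 [met]
  Stage III.1 is satisfied; the onus moves to the lender.
Stage III.2 — burden on lender; standard: the balance of probabilities (weight exceeds 48).
    (h): 67 − 19 = 48 ≤ 48 [not met]
  Not every element is met, so the lender fails to carry Stage III.2.
The borrower prevails on this issue.
Per-issue: Issue I → lender; Issue II → lender; Issue III → borrower. The borrower must prevail on a majority of issues; overall, the lender prevails.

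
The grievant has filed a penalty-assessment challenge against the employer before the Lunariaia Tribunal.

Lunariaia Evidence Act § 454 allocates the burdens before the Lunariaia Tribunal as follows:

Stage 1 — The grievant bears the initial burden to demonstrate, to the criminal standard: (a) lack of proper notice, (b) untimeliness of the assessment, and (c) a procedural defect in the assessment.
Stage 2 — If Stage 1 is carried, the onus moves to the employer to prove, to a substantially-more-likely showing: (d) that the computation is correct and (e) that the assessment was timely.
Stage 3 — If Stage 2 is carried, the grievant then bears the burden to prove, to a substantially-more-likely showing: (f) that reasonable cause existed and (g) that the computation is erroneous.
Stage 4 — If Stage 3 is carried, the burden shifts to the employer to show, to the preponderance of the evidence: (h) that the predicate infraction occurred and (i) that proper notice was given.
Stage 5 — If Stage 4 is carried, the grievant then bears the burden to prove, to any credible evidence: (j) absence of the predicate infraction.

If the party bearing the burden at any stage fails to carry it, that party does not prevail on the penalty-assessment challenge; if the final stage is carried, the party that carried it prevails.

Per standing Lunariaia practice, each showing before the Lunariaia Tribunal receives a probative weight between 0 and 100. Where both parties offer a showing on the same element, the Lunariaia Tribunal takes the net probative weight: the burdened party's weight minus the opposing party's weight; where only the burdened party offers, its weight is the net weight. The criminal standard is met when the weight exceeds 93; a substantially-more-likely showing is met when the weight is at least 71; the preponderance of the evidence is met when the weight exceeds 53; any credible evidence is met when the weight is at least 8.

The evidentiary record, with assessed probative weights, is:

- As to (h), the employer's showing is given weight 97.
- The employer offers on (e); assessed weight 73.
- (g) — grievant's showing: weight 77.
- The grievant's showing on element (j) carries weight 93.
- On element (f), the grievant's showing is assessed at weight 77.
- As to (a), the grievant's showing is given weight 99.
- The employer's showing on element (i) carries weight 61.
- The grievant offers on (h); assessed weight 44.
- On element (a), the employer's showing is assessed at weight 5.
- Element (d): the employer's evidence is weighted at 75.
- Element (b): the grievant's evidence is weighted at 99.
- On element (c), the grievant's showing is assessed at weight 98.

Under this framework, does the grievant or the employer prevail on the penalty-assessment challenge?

At Stage 1 the grievant must meet the criminal standard (weight exceeds 93): on (a) the weight is 99 less the opposing 5 gives net 94, which does exceed 93, so (a) meets the standard; on (b) the weight is 99, which does exceed 93, so (b) meets the standard; on (c) the weight is 98, which does exceed 93, so (c) meets the standard.
  All elements met. The burden passes to the employer.
At Stage 2 the employer must meet a substantially-more-likely showing (weight is at least 71): on (d) the weight is 75, which does reach 71, so (d) meets the standard; on (e) the weight is 73, ≥ 71, so (e) meets the standard.
  Stage 2 carried; the burden shifts to the grievant.
At Stage 3 the grievant must meet a substantially-more-likely showing (weight is at least 71): on (f) the weight is 77, ≥ 71, so (f) meets the standard; on (g) the weight is 77, ≥ 71, so (g) meets the standard.
  Stage 3 is satisfied; the onus moves to the employer.
At Stage 4 the employer must meet the preponderance of the evidence (weight exceeds 53): on (h) the weight is 97 less the opposing 44 gives net 53, which does not exceed 53, so (h) does not meet the standard; on (i) the weight is 61, > 53, so (i) meets the standard.
  The employer does not carry Stage 4.
The analysis ends at Stage 4; the grievant prevails.

grievant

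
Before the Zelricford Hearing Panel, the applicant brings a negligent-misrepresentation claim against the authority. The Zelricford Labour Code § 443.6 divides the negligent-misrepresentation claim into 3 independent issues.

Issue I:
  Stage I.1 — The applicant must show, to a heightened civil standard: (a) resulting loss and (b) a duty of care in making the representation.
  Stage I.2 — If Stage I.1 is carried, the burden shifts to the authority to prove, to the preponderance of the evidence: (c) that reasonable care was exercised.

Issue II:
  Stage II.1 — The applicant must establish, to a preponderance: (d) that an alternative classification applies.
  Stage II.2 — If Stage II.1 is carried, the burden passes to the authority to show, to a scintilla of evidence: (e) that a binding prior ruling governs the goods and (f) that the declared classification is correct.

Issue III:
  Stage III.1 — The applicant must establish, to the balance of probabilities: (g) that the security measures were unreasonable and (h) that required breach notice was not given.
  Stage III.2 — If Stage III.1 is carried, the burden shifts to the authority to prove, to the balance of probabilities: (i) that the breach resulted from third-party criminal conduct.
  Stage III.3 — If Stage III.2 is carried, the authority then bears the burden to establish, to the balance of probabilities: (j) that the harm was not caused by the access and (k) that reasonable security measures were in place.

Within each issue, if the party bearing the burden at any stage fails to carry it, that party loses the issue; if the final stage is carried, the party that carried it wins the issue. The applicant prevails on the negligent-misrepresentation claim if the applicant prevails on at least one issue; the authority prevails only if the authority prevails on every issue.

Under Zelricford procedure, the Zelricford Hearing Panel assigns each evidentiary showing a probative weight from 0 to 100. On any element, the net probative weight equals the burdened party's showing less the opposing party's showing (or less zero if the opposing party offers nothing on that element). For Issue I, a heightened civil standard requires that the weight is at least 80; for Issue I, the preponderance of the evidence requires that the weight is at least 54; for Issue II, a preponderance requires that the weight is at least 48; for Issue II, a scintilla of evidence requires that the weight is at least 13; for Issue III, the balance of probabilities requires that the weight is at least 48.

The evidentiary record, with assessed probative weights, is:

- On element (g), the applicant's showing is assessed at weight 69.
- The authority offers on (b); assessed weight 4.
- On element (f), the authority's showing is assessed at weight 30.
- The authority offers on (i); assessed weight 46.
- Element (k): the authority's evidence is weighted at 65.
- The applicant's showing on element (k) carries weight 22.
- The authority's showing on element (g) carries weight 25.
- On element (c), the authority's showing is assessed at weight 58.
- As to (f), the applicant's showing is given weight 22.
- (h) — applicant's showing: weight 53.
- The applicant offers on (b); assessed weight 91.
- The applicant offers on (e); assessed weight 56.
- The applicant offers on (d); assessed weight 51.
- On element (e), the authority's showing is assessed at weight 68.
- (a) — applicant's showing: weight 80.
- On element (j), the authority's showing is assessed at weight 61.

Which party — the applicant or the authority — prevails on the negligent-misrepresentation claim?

— Issue I —
Stage I.1 — burden on applicant; standard: a heightened civil standard (weight is at least 80).
    (a): 80 ≥ 80 [met]
    (b): 91 − 4 = 87 ≥ 80 [met]
  The applicant carries Stage I.1; the authority now bears the burden.
Stage I.2 — burden on authority; standard: the preponderance of the evidence (weight is at least 54).
    (c): 58 ≥ 54 [met]
  The authority carries the last stage.
Every stage carried; the authority prevails on this issue.
— Issue II —
At Stage II.1 the applicant must meet a preponderance (weight is at least 48): on (d) the weight is 51, which does reach 48, so (d) meets the standard.
  All elements met. The burden passes to the authority.
At Stage II.2 the authority must meet a scintilla of evidence (weight is at least 13): on (e) the weight is 68 less the opposing 56 gives net 12, which does not reach 13, so (e) does not meet the standard; on (f) the weight is 30 less the opposing 22 gives net 8, which does not reach 13, so (f) does not meet the standard.
  Stage II.2 not carried; the authority fails its burden.
The analysis ends at Stage II.2; the applicant prevails on this issue.
— Issue III —
Stage III.1 — burden on applicant; standard: the balance of probabilities (weight is at least 48).
    (g): 69 − 25 = 44 < 48 [not met]
    (h): 53 ≥ 48 [met]
  Not every element is met, so the applicant fails to carry Stage III.1.
The authority prevails on this issue.
Per-issue: Issue I → authority; Issue II → applicant; Issue III → authority. The applicant must prevail on at least one issue; overall, the applicant prevails.

applicant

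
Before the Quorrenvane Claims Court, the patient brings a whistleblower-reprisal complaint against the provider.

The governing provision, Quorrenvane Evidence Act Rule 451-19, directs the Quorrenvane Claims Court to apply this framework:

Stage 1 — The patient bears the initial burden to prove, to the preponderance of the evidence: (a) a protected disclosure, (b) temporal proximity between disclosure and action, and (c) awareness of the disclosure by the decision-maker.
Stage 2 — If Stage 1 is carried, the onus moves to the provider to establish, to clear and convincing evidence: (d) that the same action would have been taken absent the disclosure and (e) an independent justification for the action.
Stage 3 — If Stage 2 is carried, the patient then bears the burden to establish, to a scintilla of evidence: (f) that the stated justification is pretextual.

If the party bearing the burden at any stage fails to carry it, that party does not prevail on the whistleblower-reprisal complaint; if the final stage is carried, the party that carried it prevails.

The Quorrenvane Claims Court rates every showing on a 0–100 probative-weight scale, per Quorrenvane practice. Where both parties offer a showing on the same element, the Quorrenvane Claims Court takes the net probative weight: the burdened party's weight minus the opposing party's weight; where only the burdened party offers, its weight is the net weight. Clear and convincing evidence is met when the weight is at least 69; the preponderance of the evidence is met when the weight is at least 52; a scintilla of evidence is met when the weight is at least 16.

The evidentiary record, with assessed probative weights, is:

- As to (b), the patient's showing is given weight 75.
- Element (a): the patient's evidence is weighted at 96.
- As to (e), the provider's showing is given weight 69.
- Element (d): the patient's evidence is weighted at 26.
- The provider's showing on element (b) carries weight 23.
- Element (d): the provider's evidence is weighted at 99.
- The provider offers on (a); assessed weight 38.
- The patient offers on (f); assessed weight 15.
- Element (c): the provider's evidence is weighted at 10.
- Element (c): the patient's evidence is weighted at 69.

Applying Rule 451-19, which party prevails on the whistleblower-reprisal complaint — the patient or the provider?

provider

At Stage 1 the patient must meet the preponderance of the evidence (weight is at least 52): on (a) the weight is 96 less the opposing 38 gives net 58, ≥ 52, so (a) meets the standard; on (b) the weight is 75 less the opposing 23 gives net 52, ≥ 52, so (b) meets the standard; on (c) the weight is 69 less the opposing 10 gives net 59, ≥ 52, so (c) meets the standard.
  Stage 1 is satisfied; the onus moves to the provider.
At Stage 2 the provider must meet clear and convincing evidence (weight is at least 69): on (d) the weight is 99 less the opposing 26 gives net 73, which does reach 69, so (d) meets the standard; on (e) the weight is 69, ≥ 69, so (e) meets the standard.
  Stage 2 is satisfied; the onus moves to the patient.
At Stage 3 the patient must meet a scintilla of evidence (weight is at least 16): on (f) the weight is 15, which does not reach 16, so (f) does not meet the standard.
  Stage 3 not carried; the patient fails its burden.
The analysis ends at Stage 3; the provider prevails.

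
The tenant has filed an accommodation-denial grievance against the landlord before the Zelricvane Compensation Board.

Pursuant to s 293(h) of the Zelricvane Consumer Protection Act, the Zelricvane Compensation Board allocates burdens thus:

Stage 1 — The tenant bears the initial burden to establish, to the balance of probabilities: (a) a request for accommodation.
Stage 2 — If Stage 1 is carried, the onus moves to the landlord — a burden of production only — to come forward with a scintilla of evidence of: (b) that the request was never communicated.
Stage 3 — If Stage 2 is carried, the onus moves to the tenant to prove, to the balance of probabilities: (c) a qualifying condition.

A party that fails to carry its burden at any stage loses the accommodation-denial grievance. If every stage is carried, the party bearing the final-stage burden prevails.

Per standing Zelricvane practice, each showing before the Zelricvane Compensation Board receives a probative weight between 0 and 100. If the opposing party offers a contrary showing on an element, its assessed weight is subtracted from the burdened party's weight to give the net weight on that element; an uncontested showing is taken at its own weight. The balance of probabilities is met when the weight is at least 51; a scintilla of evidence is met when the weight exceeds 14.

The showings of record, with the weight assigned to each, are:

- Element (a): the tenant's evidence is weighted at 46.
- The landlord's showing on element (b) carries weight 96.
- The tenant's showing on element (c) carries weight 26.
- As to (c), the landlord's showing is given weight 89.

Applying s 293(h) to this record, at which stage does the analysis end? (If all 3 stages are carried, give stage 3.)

stage 1

Stage 1 (tenant, the balance of probabilities, weight is at least 51): (a) 46 < 51 — fails.
  Stage 1 not carried; the tenant fails its burden.
The landlord prevails.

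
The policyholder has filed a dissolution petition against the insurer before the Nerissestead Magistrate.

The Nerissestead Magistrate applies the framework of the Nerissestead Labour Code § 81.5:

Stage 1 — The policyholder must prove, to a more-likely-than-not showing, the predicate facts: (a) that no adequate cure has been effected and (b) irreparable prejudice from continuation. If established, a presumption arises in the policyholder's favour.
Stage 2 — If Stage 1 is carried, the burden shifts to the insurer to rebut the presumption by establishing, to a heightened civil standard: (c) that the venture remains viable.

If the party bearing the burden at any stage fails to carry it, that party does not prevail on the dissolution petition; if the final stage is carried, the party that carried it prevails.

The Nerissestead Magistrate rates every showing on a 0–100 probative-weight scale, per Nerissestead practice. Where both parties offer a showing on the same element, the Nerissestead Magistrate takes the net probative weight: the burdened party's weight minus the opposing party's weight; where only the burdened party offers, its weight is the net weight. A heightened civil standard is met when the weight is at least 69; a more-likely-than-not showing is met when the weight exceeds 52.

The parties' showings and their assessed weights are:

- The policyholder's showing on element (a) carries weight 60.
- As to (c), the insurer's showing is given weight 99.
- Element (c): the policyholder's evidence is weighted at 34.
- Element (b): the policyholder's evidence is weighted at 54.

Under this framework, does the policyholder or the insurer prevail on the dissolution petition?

At Stage 1 the policyholder must meet a more-likely-than-not showing (weight exceeds 52): on (a) the weight is 60, which does exceed 52, so (a) meets the standard; on (b) the weight is 54, which does exceed 52, so (b) meets the standard.
  The policyholder carries Stage 1; the insurer now bears the burden.
At Stage 2 the insurer must meet a heightened civil standard (weight is at least 69): on (c) the weight is 99 less the opposing 34 gives net 65, < 69, so (c) does not meet the standard.
  Not every element is met, so the insurer fails to carry Stage 2.
So the policyholder prevails.

policyholder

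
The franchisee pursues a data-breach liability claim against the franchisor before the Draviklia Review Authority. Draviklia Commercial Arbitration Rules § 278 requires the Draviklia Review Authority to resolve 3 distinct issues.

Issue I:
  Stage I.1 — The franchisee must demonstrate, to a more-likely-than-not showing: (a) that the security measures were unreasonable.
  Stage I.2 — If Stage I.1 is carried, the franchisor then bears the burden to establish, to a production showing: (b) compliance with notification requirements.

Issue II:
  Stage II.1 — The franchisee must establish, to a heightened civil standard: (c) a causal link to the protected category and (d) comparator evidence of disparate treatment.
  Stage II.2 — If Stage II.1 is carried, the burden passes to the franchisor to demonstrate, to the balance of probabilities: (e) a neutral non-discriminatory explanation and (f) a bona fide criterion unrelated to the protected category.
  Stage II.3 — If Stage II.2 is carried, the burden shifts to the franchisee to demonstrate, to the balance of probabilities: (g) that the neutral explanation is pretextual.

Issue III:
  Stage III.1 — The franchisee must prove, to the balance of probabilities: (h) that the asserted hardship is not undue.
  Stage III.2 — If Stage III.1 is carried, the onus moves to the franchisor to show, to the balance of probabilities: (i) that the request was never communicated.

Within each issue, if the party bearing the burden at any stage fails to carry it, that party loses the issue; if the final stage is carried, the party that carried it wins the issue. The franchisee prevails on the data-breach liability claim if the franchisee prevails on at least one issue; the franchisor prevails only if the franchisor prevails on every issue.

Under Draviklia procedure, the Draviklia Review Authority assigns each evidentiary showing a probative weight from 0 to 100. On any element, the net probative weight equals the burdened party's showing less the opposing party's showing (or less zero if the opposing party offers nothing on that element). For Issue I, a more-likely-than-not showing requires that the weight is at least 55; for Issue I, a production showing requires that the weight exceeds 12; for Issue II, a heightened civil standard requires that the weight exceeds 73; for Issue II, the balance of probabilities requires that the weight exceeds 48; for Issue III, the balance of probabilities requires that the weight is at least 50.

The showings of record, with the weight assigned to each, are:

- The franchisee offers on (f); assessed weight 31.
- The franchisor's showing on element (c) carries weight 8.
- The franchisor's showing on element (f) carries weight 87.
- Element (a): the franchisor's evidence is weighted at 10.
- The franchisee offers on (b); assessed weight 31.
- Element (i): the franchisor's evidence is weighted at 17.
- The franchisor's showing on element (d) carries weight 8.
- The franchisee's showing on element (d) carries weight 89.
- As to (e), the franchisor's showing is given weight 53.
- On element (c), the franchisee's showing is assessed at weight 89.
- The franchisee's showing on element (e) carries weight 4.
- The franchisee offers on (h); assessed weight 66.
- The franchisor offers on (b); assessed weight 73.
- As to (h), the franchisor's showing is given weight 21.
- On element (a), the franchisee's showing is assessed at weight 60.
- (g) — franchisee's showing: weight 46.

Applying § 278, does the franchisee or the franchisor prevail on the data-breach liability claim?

— Issue I —
At Stage I.1 the franchisee must meet a more-likely-than-not showing (weight is at least 55): on (a) the weight is 60 less the opposing 10 gives net 50, which does not reach 55, so (a) does not meet the standard.
  Stage I.1 not carried; the franchisee fails its burden.
So the franchisor prevails on this issue.
— Issue II —
Stage II.1 (franchisee, a heightened civil standard, weight exceeds 73): (c) net 89−8=81 > 73 — meets; (d) net 89−8=81 > 73 — meets.
  Stage II.1 carried; the burden shifts to the franchisor.
Stage II.2 (franchisor, the balance of probabilities, weight exceeds 48): (e) net 53−4=49 > 48 — meets; (f) net 87−31=56 > 48 — meets.
  Stage II.2 carried; the burden shifts to the franchisee.
Stage II.3 (franchisee, the balance of probabilities, weight exceeds 48): (g) 46 ≤ 48 — fails.
  Stage II.3 not carried; the franchisee fails its burden.
So the franchisor prevails on this issue.
— Issue III —
At Stage III.1 the franchisee must meet the balance of probabilities (weight is at least 50): on (h) the weight is 66 less the opposing 21 gives net 45, which does not reach 50, so (h) does not meet the standard.
  The franchisee does not carry Stage III.1.
So the franchisor prevails on this issue.
Per-issue: Issue I → franchisor; Issue II → franchisor; Issue III → franchisor. The franchisee must prevail on at least one issue; overall, the franchisor prevails.

franchisor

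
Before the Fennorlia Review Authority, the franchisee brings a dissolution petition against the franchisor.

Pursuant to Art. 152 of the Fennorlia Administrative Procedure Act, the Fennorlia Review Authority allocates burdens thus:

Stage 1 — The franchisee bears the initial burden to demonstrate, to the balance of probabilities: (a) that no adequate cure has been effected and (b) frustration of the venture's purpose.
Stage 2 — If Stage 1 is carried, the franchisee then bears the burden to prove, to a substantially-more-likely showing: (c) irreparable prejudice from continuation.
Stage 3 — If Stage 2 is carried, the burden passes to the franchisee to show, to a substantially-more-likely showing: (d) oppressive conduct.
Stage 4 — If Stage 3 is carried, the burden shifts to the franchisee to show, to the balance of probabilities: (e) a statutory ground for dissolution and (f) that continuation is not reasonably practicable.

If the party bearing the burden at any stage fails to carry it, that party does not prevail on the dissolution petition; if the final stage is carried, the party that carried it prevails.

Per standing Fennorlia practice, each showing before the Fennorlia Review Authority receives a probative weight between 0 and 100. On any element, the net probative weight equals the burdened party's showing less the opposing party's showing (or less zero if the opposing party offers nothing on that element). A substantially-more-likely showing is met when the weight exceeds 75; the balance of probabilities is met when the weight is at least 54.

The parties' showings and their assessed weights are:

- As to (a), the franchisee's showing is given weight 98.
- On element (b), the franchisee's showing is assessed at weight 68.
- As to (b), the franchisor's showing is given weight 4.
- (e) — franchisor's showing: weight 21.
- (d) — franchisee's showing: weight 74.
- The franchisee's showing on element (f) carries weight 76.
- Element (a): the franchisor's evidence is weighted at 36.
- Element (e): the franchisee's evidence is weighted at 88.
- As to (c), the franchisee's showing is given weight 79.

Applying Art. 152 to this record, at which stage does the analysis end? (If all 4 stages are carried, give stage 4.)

Stage 1 — burden on franchisee; standard: the balance of probabilities (weight is at least 54).
    (a): 98 − 36 = 62 ≥ 54 [met]
    (b): 68 − 4 = 64 ≥ 54 [met]
  Stage 1 is satisfied; the franchisee continues to bear the burden.
Stage 2 — burden on franchisee; standard: a substantially-more-likely showing (weight exceeds 75).
    (c): 79 > 75 [met]
  Stage 2 is satisfied; the franchisee continues to bear the burden.
Stage 3 — burden on franchisee; standard: a substantially-more-likely showing (weight exceeds 75).
    (d): 74 ≤ 75 [not met]
  Not every element is met, so the franchisee fails to carry Stage 3.
So the franchisor prevails.

stage 3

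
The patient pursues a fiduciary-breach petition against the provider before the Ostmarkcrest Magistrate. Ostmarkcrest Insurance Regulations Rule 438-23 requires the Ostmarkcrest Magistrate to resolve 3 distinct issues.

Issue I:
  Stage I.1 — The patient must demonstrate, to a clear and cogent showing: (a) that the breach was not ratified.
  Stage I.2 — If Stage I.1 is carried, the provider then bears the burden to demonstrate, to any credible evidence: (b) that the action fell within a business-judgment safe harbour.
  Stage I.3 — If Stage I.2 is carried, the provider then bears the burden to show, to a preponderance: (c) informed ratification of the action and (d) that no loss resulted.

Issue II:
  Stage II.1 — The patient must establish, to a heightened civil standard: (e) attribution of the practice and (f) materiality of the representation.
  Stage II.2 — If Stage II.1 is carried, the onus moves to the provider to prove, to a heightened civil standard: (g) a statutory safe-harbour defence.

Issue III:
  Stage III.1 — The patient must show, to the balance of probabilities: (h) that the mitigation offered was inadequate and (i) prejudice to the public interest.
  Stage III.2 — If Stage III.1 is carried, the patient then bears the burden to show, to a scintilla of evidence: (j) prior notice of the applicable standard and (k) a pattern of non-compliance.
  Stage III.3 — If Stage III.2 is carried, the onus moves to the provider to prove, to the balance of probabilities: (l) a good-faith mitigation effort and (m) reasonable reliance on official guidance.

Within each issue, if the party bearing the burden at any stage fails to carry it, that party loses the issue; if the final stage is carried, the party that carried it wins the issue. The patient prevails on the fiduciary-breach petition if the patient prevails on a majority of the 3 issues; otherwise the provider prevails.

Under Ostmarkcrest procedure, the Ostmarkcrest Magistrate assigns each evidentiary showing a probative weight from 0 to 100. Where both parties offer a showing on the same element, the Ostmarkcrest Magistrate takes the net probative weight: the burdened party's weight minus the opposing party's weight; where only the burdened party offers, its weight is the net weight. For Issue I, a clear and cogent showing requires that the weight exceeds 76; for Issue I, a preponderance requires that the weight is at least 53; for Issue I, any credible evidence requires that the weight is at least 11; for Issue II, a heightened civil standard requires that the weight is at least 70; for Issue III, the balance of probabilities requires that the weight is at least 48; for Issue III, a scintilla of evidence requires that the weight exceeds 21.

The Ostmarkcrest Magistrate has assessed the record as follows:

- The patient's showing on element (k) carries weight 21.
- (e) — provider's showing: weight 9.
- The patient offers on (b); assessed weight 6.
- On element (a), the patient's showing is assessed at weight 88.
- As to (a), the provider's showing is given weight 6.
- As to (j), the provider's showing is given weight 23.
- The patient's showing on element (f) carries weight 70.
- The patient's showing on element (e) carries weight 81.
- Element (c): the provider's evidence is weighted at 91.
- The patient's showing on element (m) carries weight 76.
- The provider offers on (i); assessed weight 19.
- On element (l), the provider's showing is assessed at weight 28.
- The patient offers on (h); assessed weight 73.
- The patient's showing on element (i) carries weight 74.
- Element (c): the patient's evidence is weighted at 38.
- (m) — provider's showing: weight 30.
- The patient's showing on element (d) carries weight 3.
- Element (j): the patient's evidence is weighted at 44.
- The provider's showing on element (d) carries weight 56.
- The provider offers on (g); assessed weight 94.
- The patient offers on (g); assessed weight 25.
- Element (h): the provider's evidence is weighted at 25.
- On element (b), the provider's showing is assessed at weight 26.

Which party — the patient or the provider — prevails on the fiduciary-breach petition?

provider

— Issue I —
At Stage I.1 the patient must meet a clear and cogent showing (weight exceeds 76): on (a) the weight is 88 less the opposing 6 gives net 82, > 76, so (a) meets the standard.
  All elements met. The burden passes to the provider.
At Stage I.2 the provider must meet any credible evidence (weight is at least 11): on (b) the weight is 26 less the opposing 6 gives net 20, which does reach 11, so (b) meets the standard.
  All elements met. The provider retains the burden for Stage I.3.
At Stage I.3 the provider must meet a preponderance (weight is at least 53): on (c) the weight is 91 less the opposing 38 gives net 53, which does reach 53, so (c) meets the standard; on (d) the weight is 56 less the opposing 3 gives net 53, which does reach 53, so (d) meets the standard.
  All elements met at the final stage.
All stages carried — the provider prevails on this issue.
— Issue II —
Stage II.1 (patient, a heightened civil standard, weight is at least 70): (e) net 81−9=72 ≥ 70 — meets; (f) 70 ≥ 70 — meets.
  The patient carries Stage II.1; the provider now bears the burden.
Stage II.2 (provider, a heightened civil standard, weight is at least 70): (g) net 94−25=69 < 70 — fails.
  Not every element is met, so the provider fails to carry Stage II.2.
So the patient prevails on this issue.
— Issue III —
At Stage III.1 the patient must meet the balance of probabilities (weight is at least 48): on (h) the weight is 73 less the opposing 25 gives net 48, ≥ 48, so (h) meets the standard; on (i) the weight is 74 less the opposing 19 gives net 55, which does reach 48, so (i) meets the standard.
  Stage III.1 carried; the burden remains with the patient.
At Stage III.2 the patient must meet a scintilla of evidence (weight exceeds 21): on (j) the weight is 44 less the opposing 23 gives net 21, which does not exceed 21, so (j) does not meet the standard; on (k) the weight is 21, which does not exceed 21, so (k) does not meet the standard.
  Not every element is met, so the patient fails to carry Stage III.2.
The analysis ends at Stage III.2; the provider prevails on this issue.
Per-issue: Issue I → provider; Issue II → patient; Issue III → provider. The patient must prevail on a majority of issues; overall, the provider prevails.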